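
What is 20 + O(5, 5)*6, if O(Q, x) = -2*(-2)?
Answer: 44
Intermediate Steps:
O(Q, x) = 4
20 + O(5, 5)*6 = 20 + 4*6 = 20 + 24 = 44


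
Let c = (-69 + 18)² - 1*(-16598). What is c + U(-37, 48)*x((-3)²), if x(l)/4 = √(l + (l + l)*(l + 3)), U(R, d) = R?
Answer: 16979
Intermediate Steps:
x(l) = 4*√(l + 2*l*(3 + l)) (x(l) = 4*√(l + (l + l)*(l + 3)) = 4*√(l + (2*l)*(3 + l)) = 4*√(l + 2*l*(3 + l)))
c = 19199 (c = (-51)² + 16598 = 2601 + 16598 = 19199)
c + U(-37, 48)*x((-3)²) = 19199 - 148*√((-3)²*(7 + 2*(-3)²)) = 19199 - 148*√(9*(7 + 2*9)) = 19199 - 148*√(9*(7 + 18)) = 19199 - 148*√(9*25) = 19199 - 148*√225 = 19199 - 148*15 = 19199 - 37*60 = 19199 - 2220 = 16979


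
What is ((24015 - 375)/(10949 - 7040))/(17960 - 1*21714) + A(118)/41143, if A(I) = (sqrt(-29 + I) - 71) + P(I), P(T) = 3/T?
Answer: -39611200685/11873715842894 + sqrt(89)/41143 ≈ -0.0031067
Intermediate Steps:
A(I) = -71 + sqrt(-29 + I) + 3/I (A(I) = (sqrt(-29 + I) - 71) + 3/I = (-71 + sqrt(-29 + I)) + 3/I = -71 + sqrt(-29 + I) + 3/I)
((24015 - 375)/(10949 - 7040))/(17960 - 1*21714) + A(118)/41143 = ((24015 - 375)/(10949 - 7040))/(17960 - 1*21714) + (-71 + sqrt(-29 + 118) + 3/118)/41143 = (23640/3909)/(17960 - 21714) + (-71 + sqrt(89) + 3*(1/118))*(1/41143) = (23640*(1/3909))/(-3754) + (-71 + sqrt(89) + 3/118)*(1/41143) = (7880/1303)*(-1/3754) + (-8375/118 + sqrt(89))*(1/41143) = -3940/2445731 + (-8375/4854874 + sqrt(89)/41143) = -39611200685/11873715842894 + sqrt(89)/41143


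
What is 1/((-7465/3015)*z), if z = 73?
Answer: -603/108989 ≈ -0.0055327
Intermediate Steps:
1/((-7465/3015)*z) = 1/(-7465/3015*73) = 1/(-7465*1/3015*73) = 1/(-1493/603*73) = 1/(-108989/603) = -603/108989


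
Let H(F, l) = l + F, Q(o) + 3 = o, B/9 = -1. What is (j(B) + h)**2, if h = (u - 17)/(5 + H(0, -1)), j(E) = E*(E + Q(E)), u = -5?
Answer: 134689/4 ≈ 33672.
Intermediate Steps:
B = -9 (B = 9*(-1) = -9)
Q(o) = -3 + o
H(F, l) = F + l
j(E) = E*(-3 + 2*E) (j(E) = E*(E + (-3 + E)) = E*(-3 + 2*E))
h = -11/2 (h = (-5 - 17)/(5 + (0 - 1)) = -22/(5 - 1) = -22/4 = -22*1/4 = -11/2 ≈ -5.5000)
(j(B) + h)**2 = (-9*(-3 + 2*(-9)) - 11/2)**2 = (-9*(-3 - 18) - 11/2)**2 = (-9*(-21) - 11/2)**2 = (189 - 11/2)**2 = (367/2)**2 = 134689/4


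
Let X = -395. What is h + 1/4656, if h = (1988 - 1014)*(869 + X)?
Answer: 2149563457/4656 ≈ 4.6168e+5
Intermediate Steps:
h = 461676 (h = (1988 - 1014)*(869 - 395) = 974*474 = 461676)
h + 1/4656 = 461676 + 1/4656 = 2149563457/4656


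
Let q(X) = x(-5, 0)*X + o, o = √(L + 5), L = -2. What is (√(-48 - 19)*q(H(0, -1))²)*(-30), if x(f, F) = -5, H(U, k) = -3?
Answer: -30*I*√67*(15 + √3)² ≈ -68748.0*I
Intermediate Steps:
o = √3 (o = √(-2 + 5) = √3 ≈ 1.7320)
q(X) = √3 - 5*X (q(X) = -5*X + √3 = √3 - 5*X)
(√(-48 - 19)*q(H(0, -1))²)*(-30) = (√(-48 - 19)*(√3 - 5*(-3))²)*(-30) = (√(-67)*(√3 + 15)²)*(-30) = ((I*√67)*(15 + √3)²)*(-30) = (I*√67*(15 + √3)²)*(-30) = -30*I*√67*(15 + √3)²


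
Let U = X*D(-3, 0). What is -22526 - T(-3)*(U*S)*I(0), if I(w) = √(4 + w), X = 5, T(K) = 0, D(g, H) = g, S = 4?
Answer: -22526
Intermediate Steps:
U = -15 (U = 5*(-3) = -15)
-22526 - T(-3)*(U*S)*I(0) = -22526 - 0*(-15*4)*√(4 + 0) = -22526 - 0*(-60*√4) = -22526 - 0*(-60*2) = -22526 - 0*(-120) = -22526 - 1*0 = -22526 + 0 = -22526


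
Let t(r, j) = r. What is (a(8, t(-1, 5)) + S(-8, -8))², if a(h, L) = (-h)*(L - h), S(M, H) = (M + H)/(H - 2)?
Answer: 135424/25 ≈ 5417.0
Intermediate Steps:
S(M, H) = (H + M)/(-2 + H)
a(h, L) = -h*(L - h)
(a(8, t(-1, 5)) + S(-8, -8))² = (8*(8 - 1*(-1)) + (-8 - 8)/(-2 - 8))² = (8*(8 + 1) - 16/(-10))² = (8*9 - ⅒*(-16))² = (72 + 8/5)² = (368/5)² = 135424/25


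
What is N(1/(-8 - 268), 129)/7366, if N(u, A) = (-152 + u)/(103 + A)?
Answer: -41953/471659712 ≈ -8.8948e-5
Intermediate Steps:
N(u, A) = (-152 + u)/(103 + A)
N(1/(-8 - 268), 129)/7366 = ((-152 + 1/(-8 - 268))/(103 + 129))/7366 = ((-152 + 1/(-276))/232)*(1/7366) = ((-152 - 1/276)/232)*(1/7366) = ((1/232)*(-41953/276))*(1/7366) = -41953/64032*1/7366 = -41953/471659712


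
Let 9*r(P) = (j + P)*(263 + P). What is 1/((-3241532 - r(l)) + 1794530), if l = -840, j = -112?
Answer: -9/13572322 ≈ -6.6311e-7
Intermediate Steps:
r(P) = (-112 + P)*(263 + P)/9 (r(P) = ((-112 + P)*(263 + P))/9 = (-112 + P)*(263 + P)/9)
1/((-3241532 - r(l)) + 1794530) = 1/((-3241532 - (-29456/9 + (⅑)*(-840)² + (151/9)*(-840))) + 1794530) = 1/((-3241532 - (-29456/9 + (⅑)*705600 - 42280/3)) + 1794530) = 1/((-3241532 - (-29456/9 + 78400 - 42280/3)) + 1794530) = 1/((-3241532 - 1*549304/9) + 1794530) = 1/((-3241532 - 549304/9) + 1794530) = 1/(-29723092/9 + 1794530) = 1/(-13572322/9) = -9/13572322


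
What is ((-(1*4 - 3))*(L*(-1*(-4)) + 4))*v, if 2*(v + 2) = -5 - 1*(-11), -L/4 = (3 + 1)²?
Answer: 252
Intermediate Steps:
L = -64 (L = -4*(3 + 1)² = -4*4² = -4*16 = -64)
v = 1 (v = -2 + (-5 - 1*(-11))/2 = -2 + (-5 + 11)/2 = -2 + (½)*6 = -2 + 3 = 1)
((-(1*4 - 3))*(L*(-1*(-4)) + 4))*v = ((-(1*4 - 3))*(-(-64)*(-4) + 4))*1 = ((-(4 - 3))*(-64*4 + 4))*1 = ((-1*1)*(-256 + 4))*1 = -1*(-252)*1 = 252*1 = 252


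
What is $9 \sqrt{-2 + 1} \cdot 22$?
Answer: $198 i \approx 198.0 i$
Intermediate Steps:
$9 \sqrt{-2 + 1} \cdot 22 = 9 \sqrt{-1} \cdot 22 = 9 i 22 = 198 i$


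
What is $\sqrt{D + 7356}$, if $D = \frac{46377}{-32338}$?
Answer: $\frac{\sqrt{7691009631438}}{32338} \approx 85.759$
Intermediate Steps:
$D = - \frac{46377}{32338}$ ($D = 46377 \left(- \frac{1}{32338}\right) = - \frac{46377}{32338} \approx -1.4341$)
$\sqrt{D + 7356} = \sqrt{- \frac{46377}{32338} + 7356} = \sqrt{\frac{237831951}{32338}} = \frac{\sqrt{7691009631438}}{32338}$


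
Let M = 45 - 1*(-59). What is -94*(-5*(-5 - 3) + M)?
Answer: -13536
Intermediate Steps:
M = 104 (M = 45 + 59 = 104)
-94*(-5*(-5 - 3) + M) = -94*(-5*(-5 - 3) + 104) = -94*(-5*(-8) + 104) = -94*(40 + 104) = -94*144 = -13536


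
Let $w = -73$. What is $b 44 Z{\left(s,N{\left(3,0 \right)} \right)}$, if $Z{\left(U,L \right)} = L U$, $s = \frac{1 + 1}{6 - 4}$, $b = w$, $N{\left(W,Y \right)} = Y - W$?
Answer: $9636$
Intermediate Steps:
$b = -73$
$s = 1$ ($s = \frac{2}{2} = 2 \cdot \frac{1}{2} = 1$)
$b 44 Z{\left(s,N{\left(3,0 \right)} \right)} = \left(-73\right) 44 \left(0 - 3\right) 1 = - 3212 \left(0 - 3\right) 1 = - 3212 \left(\left(-3\right) 1\right) = \left(-3212\right) \left(-3\right) = 9636$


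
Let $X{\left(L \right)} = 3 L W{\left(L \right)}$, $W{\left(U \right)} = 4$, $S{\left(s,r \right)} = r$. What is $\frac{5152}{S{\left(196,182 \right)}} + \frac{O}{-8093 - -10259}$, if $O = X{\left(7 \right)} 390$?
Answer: $\frac{203828}{4693} \approx 43.432$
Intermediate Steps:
$X{\left(L \right)} = 12 L$ ($X{\left(L \right)} = 3 L 4 = 12 L$)
$O = 32760$ ($O = 12 \cdot 7 \cdot 390 = 84 \cdot 390 = 32760$)
$\frac{5152}{S{\left(196,182 \right)}} + \frac{O}{-8093 - -10259} = \frac{5152}{182} + \frac{32760}{-8093 - -10259} = 5152 \cdot \frac{1}{182} + \frac{32760}{-8093 + 10259} = \frac{368}{13} + \frac{32760}{2166} = \frac{368}{13} + 32760 \cdot \frac{1}{2166} = \frac{368}{13} + \frac{5460}{361} = \frac{203828}{4693}$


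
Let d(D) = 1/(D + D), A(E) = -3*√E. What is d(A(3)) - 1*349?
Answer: -349 - √3/18 ≈ -349.10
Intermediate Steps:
d(D) = 1/(2*D)
d(A(3)) - 1*349 = 1/(2*((-3*√3))) - 1*349 = (-√3/9)/2 - 349 = -√3/18 - 349 = -349 - √3/18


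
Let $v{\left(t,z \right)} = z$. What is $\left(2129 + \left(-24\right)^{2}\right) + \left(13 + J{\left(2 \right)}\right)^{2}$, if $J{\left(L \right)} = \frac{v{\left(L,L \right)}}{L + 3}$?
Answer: $\frac{72114}{25} \approx 2884.6$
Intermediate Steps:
$J{\left(L \right)} = \frac{L}{3 + L}$ ($J{\left(L \right)} = \frac{L}{L + 3} = \frac{L}{3 + L}$)
$\left(2129 + \left(-24\right)^{2}\right) + \left(13 + J{\left(2 \right)}\right)^{2} = \left(2129 + \left(-24\right)^{2}\right) + \left(13 + \frac{2}{3 + 2}\right)^{2} = \left(2129 + 576\right) + \left(13 + \frac{2}{5}\right)^{2} = 2705 + \left(13 + 2 \cdot \frac{1}{5}\right)^{2} = 2705 + \left(13 + \frac{2}{5}\right)^{2} = 2705 + \left(\frac{67}{5}\right)^{2} = 2705 + \frac{4489}{25} = \frac{72114}{25}$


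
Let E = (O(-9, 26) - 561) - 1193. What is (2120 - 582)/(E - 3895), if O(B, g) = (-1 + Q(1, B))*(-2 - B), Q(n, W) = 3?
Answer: -1538/5635 ≈ -0.27294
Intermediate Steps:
O(B, g) = -4 - 2*B (O(B, g) = (-1 + 3)*(-2 - B) = 2*(-2 - B) = -4 - 2*B)
E = -1740 (E = ((-4 - 2*(-9)) - 561) - 1193 = ((-4 + 18) - 561) - 1193 = (14 - 561) - 1193 = -547 - 1193 = -1740)
(2120 - 582)/(E - 3895) = (2120 - 582)/(-1740 - 3895) = 1538/(-5635) = 1538*(-1/5635) = -1538/5635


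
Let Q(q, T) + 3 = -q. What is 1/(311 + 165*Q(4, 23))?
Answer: -1/844 ≈ -0.0011848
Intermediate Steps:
Q(q, T) = -3 - q
1/(311 + 165*Q(4, 23)) = 1/(311 + 165*(-3 - 1*4)) = 1/(311 + 165*(-3 - 4)) = 1/(311 + 165*(-7)) = 1/(311 - 1155) = 1/(-844) = -1/844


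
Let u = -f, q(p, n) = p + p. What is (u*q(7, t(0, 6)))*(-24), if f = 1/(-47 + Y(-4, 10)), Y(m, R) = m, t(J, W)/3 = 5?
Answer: -112/17 ≈ -6.5882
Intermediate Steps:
t(J, W) = 15 (t(J, W) = 3*5 = 15)
q(p, n) = 2*p
f = -1/51 (f = 1/(-47 - 4) = 1/(-51) = -1/51 ≈ -0.019608)
u = 1/51 (u = -1*(-1/51) = 1/51 ≈ 0.019608)
(u*q(7, t(0, 6)))*(-24) = ((2*7)/51)*(-24) = ((1/51)*14)*(-24) = (14/51)*(-24) = -112/17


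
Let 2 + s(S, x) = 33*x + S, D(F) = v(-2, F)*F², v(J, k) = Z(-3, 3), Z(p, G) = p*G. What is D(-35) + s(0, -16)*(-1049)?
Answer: 544945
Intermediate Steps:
Z(p, G) = G*p
v(J, k) = -9 (v(J, k) = 3*(-3) = -9)
D(F) = -9*F²
s(S, x) = -2 + S + 33*x (s(S, x) = -2 + (33*x + S) = -2 + (S + 33*x) = -2 + S + 33*x)
D(-35) + s(0, -16)*(-1049) = -9*(-35)² + (-2 + 0 + 33*(-16))*(-1049) = -9*1225 + (-2 + 0 - 528)*(-1049) = -11025 - 530*(-1049) = -11025 + 555970 = 544945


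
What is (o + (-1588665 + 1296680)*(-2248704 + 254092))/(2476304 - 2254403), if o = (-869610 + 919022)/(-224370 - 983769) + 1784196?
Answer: 703618424772371812/268087252239 ≈ 2.6246e+6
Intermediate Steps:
o = 2155556721832/1208139 (o = 49412/(-1208139) + 1784196 = 49412*(-1/1208139) + 1784196 = -49412/1208139 + 1784196 = 2155556721832/1208139 ≈ 1.7842e+6)
(o + (-1588665 + 1296680)*(-2248704 + 254092))/(2476304 - 2254403) = (2155556721832/1208139 + (-1588665 + 1296680)*(-2248704 + 254092))/(2476304 - 2254403) = (2155556721832/1208139 - 291985*(-1994612))/221901 = (2155556721832/1208139 + 582396784820)*(1/221901) = (703618424772371812/1208139)*(1/221901) = 703618424772371812/268087252239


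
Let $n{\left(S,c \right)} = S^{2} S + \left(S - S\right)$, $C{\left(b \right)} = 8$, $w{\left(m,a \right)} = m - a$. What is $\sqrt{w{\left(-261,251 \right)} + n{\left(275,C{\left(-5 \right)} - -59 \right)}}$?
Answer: $3 \sqrt{2310707} \approx 4560.3$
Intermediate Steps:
$n{\left(S,c \right)} = S^{3}$ ($n{\left(S,c \right)} = S^{3} + 0 = S^{3}$)
$\sqrt{w{\left(-261,251 \right)} + n{\left(275,C{\left(-5 \right)} - -59 \right)}} = \sqrt{\left(-261 - 251\right) + 275^{3}} = \sqrt{\left(-261 - 251\right) + 20796875} = \sqrt{-512 + 20796875} = \sqrt{20796363} = 3 \sqrt{2310707}$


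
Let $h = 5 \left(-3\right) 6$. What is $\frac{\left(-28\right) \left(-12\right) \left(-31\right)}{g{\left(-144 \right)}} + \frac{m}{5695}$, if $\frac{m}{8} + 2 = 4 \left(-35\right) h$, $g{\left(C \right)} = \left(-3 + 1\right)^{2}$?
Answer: $- \frac{14728996}{5695} \approx -2586.3$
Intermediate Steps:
$h = -90$ ($h = \left(-15\right) 6 = -90$)
$g{\left(C \right)} = 4$ ($g{\left(C \right)} = \left(-2\right)^{2} = 4$)
$m = 100784$ ($m = -16 + 8 \cdot 4 \left(-35\right) \left(-90\right) = -16 + 8 \left(\left(-140\right) \left(-90\right)\right) = -16 + 8 \cdot 12600 = -16 + 100800 = 100784$)
$\frac{\left(-28\right) \left(-12\right) \left(-31\right)}{g{\left(-144 \right)}} + \frac{m}{5695} = \frac{\left(-28\right) \left(-12\right) \left(-31\right)}{4} + \frac{100784}{5695} = 336 \left(-31\right) \frac{1}{4} + 100784 \cdot \frac{1}{5695} = \left(-10416\right) \frac{1}{4} + \frac{100784}{5695} = -2604 + \frac{100784}{5695} = - \frac{14728996}{5695}$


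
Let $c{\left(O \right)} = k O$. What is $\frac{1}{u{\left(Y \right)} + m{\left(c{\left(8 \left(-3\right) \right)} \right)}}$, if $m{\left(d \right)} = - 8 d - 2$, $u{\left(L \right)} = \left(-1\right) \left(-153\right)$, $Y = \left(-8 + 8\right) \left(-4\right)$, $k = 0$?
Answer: $\frac{1}{151} \approx 0.0066225$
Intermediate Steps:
$c{\left(O \right)} = 0$ ($c{\left(O \right)} = 0 O = 0$)
$Y = 0$ ($Y = 0 \left(-4\right) = 0$)
$u{\left(L \right)} = 153$
$m{\left(d \right)} = -2 - 8 d$
$\frac{1}{u{\left(Y \right)} + m{\left(c{\left(8 \left(-3\right) \right)} \right)}} = \frac{1}{153 - 2} = \frac{1}{151}$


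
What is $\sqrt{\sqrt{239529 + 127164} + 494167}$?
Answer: $\sqrt{494167 + \sqrt{366693}} \approx 703.4$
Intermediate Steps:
$\sqrt{\sqrt{239529 + 127164} + 494167} = \sqrt{\sqrt{366693} + 494167} = \sqrt{494167 + \sqrt{366693}}$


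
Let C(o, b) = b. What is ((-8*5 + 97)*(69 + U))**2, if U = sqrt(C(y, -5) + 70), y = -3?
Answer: 15679674 + 448362*sqrt(65) ≈ 1.9294e+7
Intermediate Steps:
U = sqrt(65) (U = sqrt(-5 + 70) = sqrt(65) ≈ 8.0623)
((-8*5 + 97)*(69 + U))**2 = ((-8*5 + 97)*(69 + sqrt(65)))**2 = ((-40 + 97)*(69 + sqrt(65)))**2 = (57*(69 + sqrt(65)))**2 = (3933 + 57*sqrt(65))**2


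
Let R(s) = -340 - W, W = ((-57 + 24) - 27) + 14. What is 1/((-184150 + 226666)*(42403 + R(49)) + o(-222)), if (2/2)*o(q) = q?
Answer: 1/1790306022 ≈ 5.5856e-10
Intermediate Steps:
W = -46 (W = (-33 - 27) + 14 = -60 + 14 = -46)
o(q) = q
R(s) = -294 (R(s) = -340 - 1*(-46) = -340 + 46 = -294)
1/((-184150 + 226666)*(42403 + R(49)) + o(-222)) = 1/((-184150 + 226666)*(42403 - 294) - 222) = 1/(42516*42109 - 222) = 1/(1790306244 - 222) = 1/1790306022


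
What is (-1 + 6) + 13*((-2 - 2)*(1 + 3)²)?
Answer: -827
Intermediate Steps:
(-1 + 6) + 13*((-2 - 2)*(1 + 3)²) = 5 + 13*(-4*4²) = 5 + 13*(-4*16) = 5 + 13*(-64) = 5 - 832 = -827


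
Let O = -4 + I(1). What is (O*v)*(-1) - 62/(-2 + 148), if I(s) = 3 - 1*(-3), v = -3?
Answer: 407/73 ≈ 5.5753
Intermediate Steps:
I(s) = 6 (I(s) = 3 + 3 = 6)
O = 2 (O = -4 + 6 = 2)
(O*v)*(-1) - 62/(-2 + 148) = (2*(-3))*(-1) - 62/(-2 + 148) = -6*(-1) - 62/146 = 6 + (1/146)*(-62) = 6 - 31/73 = 407/73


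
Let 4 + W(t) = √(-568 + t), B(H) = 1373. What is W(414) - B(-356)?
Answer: -1377 + I*√154 ≈ -1377.0 + 12.41*I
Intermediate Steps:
W(t) = -4 + √(-568 + t)
W(414) - B(-356) = (-4 + √(-568 + 414)) - 1*1373 = (-4 + √(-154)) - 1373 = (-4 + I*√154) - 1373 = -1377 + I*√154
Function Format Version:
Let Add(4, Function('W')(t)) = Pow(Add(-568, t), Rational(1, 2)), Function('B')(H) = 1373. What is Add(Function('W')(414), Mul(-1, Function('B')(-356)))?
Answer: Add(-1377, Mul(I, Pow(154, Rational(1, 2)))) ≈ Add(-1377.0, Mul(12.410, I))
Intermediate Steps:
Function('W')(t) = Add(-4, Pow(Add(-568, t), Rational(1, 2)))
Add(Function('W')(414), Mul(-1, Function('B')(-356))) = Add(Add(-4, Pow(Add(-568, 414), Rational(1, 2))), Mul(-1, 1373)) = Add(Add(-4, Pow(-154, Rational(1, 2))), -1373) = Add(Add(-4, Mul(I, Pow(154, Rational(1, 2)))), -1373) = Add(-1377, Mul(I, Pow(154, Rational(1, 2))))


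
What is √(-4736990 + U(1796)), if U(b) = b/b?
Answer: I*√4736989 ≈ 2176.5*I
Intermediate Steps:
U(b) = 1
√(-4736990 + U(1796)) = √(-4736990 + 1) = √(-4736989) = I*√4736989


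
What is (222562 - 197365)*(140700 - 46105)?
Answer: 2383510215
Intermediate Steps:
(222562 - 197365)*(140700 - 46105) = 25197*94595 = 2383510215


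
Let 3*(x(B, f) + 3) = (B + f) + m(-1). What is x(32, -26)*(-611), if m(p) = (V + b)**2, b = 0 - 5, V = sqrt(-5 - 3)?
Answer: -8554/3 + 12220*I*sqrt(2)/3 ≈ -2851.3 + 5760.6*I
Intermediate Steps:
V = 2*I*sqrt(2) (V = sqrt(-8) = 2*I*sqrt(2) ≈ 2.8284*I)
b = -5
m(p) = (-5 + 2*I*sqrt(2))**2 (m(p) = (2*I*sqrt(2) - 5)**2 = (-5 + 2*I*sqrt(2))**2)
x(B, f) = 8/3 + B/3 + f/3 - 20*I*sqrt(2)/3 (x(B, f) = -3 + ((B + f) + (17 - 20*I*sqrt(2)))/3 = -3 + (17 + B + f - 20*I*sqrt(2))/3 = -3 + (17/3 + B/3 + f/3 - 20*I*sqrt(2)/3) = 8/3 + B/3 + f/3 - 20*I*sqrt(2)/3)
x(32, -26)*(-611) = (8/3 + (1/3)*32 + (1/3)*(-26) - 20*I*sqrt(2)/3)*(-611) = (8/3 + 32/3 - 26/3 - 20*I*sqrt(2)/3)*(-611) = (14/3 - 20*I*sqrt(2)/3)*(-611) = -8554/3 + 12220*I*sqrt(2)/3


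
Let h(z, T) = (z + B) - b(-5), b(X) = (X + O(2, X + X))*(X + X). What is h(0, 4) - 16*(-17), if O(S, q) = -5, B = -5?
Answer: 167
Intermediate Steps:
b(X) = 2*X*(-5 + X) (b(X) = (X - 5)*(X + X) = (-5 + X)*(2*X) = 2*X*(-5 + X))
h(z, T) = -105 + z (h(z, T) = (z - 5) - 2*(-5)*(-5 - 5) = (-5 + z) - 2*(-5)*(-10) = (-5 + z) - 1*100 = (-5 + z) - 100 = -105 + z)
h(0, 4) - 16*(-17) = (-105 + 0) - 16*(-17) = -105 + 272 = 167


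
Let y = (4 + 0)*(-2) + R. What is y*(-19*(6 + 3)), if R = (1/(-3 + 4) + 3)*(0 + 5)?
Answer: -2052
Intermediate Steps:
R = 20 (R = (1/1 + 3)*5 = (1 + 3)*5 = 4*5 = 20)
y = 12 (y = (4 + 0)*(-2) + 20 = 4*(-2) + 20 = -8 + 20 = 12)
y*(-19*(6 + 3)) = 12*(-19*(6 + 3)) = 12*(-19*9) = 12*(-171) = -2052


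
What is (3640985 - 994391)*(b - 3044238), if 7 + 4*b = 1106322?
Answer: -14649740730189/2 ≈ -7.3249e+12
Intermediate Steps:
b = 1106315/4 (b = -7/4 + (¼)*1106322 = -7/4 + 553161/2 = 1106315/4 ≈ 2.7658e+5)
(3640985 - 994391)*(b - 3044238) = (3640985 - 994391)*(1106315/4 - 3044238) = 2646594*(-11070637/4) = -14649740730189/2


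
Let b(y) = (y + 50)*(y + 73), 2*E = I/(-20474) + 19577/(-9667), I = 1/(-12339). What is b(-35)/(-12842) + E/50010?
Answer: -13929455940284958931/313685105277272262408 ≈ -0.044406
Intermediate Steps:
I = -1/12339 ≈ -8.1044e-5
E = -4945711776155/4884323015124 (E = (-1/12339/(-20474) + 19577/(-9667))/2 = (-1/12339*(-1/20474) + 19577*(-1/9667))/2 = (1/252628686 - 19577/9667)/2 = (½)*(-4945711776155/2442161507562) = -4945711776155/4884323015124 ≈ -1.0126)
b(y) = (50 + y)*(73 + y)
b(-35)/(-12842) + E/50010 = (3650 + (-35)² + 123*(-35))/(-12842) - 4945711776155/4884323015124/50010 = (3650 + 1225 - 4305)*(-1/12842) - 4945711776155/4884323015124*1/50010 = 570*(-1/12842) - 989142355231/48852998797270248 = -285/6421 - 989142355231/48852998797270248 = -13929455940284958931/313685105277272262408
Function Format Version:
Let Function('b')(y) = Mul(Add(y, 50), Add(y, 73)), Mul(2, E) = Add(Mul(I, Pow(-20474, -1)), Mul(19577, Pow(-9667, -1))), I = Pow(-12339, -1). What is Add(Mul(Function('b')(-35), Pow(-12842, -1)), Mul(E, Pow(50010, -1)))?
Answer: Rational(-13929455940284958931, 313685105277272262408) ≈ -0.044406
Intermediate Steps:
I = Rational(-1, 12339) ≈ -8.1044e-5
E = Rational(-4945711776155, 4884323015124) (E = Mul(Rational(1, 2), Add(Mul(Rational(-1, 12339), Pow(-20474, -1)), Mul(19577, Pow(-9667, -1)))) = Mul(Rational(1, 2), Add(Mul(Rational(-1, 12339), Rational(-1, 20474)), Mul(19577, Rational(-1, 9667)))) = Mul(Rational(1, 2), Add(Rational(1, 252628686), Rational(-19577, 9667))) = Mul(Rational(1, 2), Rational(-4945711776155, 2442161507562)) = Rational(-4945711776155, 4884323015124) ≈ -1.0126)
Function('b')(y) = Mul(Add(50, y), Add(73, y))
Add(Mul(Function('b')(-35), Pow(-12842, -1)), Mul(E, Pow(50010, -1))) = Add(Mul(Add(3650, Pow(-35, 2), Mul(123, -35)), Pow(-12842, -1)), Mul(Rational(-4945711776155, 4884323015124), Pow(50010, -1))) = Add(Mul(Add(3650, 1225, -4305), Rational(-1, 12842)), Mul(Rational(-4945711776155, 4884323015124), Rational(1, 50010))) = Add(Mul(570, Rational(-1, 12842)), Rational(-989142355231, 48852998797270248)) = Add(Rational(-285, 6421), Rational(-989142355231, 48852998797270248)) = Rational(-13929455940284958931, 313685105277272262408)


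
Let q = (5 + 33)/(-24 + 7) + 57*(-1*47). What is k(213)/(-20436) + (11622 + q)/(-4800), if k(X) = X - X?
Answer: -151993/81600 ≈ -1.8627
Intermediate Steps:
q = -45581/17 (q = 38/(-17) + 57*(-47) = 38*(-1/17) - 2679 = -38/17 - 2679 = -45581/17 ≈ -2681.2)
k(X) = 0
k(213)/(-20436) + (11622 + q)/(-4800) = 0/(-20436) + (11622 - 45581/17)/(-4800) = 0*(-1/20436) + (151993/17)*(-1/4800) = 0 - 151993/81600 = -151993/81600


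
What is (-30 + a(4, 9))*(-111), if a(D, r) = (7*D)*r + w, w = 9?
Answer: -25641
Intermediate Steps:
a(D, r) = 9 + 7*D*r (a(D, r) = (7*D)*r + 9 = 7*D*r + 9 = 9 + 7*D*r)
(-30 + a(4, 9))*(-111) = (-30 + (9 + 7*4*9))*(-111) = (-30 + (9 + 252))*(-111) = (-30 + 261)*(-111) = 231*(-111) = -25641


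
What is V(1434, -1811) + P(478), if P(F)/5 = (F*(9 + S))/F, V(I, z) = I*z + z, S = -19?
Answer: -2598835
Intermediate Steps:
V(I, z) = z + I*z
P(F) = -50 (P(F) = 5*((F*(9 - 19))/F) = 5*((F*(-10))/F) = 5*((-10*F)/F) = 5*(-10) = -50)
V(1434, -1811) + P(478) = -1811*(1 + 1434) - 50 = -1811*1435 - 50 = -2598785 - 50 = -2598835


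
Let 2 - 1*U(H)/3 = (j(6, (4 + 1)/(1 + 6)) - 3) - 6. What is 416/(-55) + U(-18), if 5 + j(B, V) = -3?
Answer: 2719/55 ≈ 49.436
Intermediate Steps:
j(B, V) = -8 (j(B, V) = -5 - 3 = -8)
U(H) = 57 (U(H) = 6 - 3*((-8 - 3) - 6) = 6 - 3*(-11 - 6) = 6 - 3*(-17) = 6 + 51 = 57)
416/(-55) + U(-18) = 416/(-55) + 57 = 416*(-1/55) + 57 = -416/55 + 57 = 2719/55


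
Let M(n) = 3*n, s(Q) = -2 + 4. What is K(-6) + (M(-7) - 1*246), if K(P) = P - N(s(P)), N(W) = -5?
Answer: -268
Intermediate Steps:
s(Q) = 2
K(P) = 5 + P (K(P) = P - 1*(-5) = P + 5 = 5 + P)
K(-6) + (M(-7) - 1*246) = (5 - 6) + (3*(-7) - 1*246) = -1 + (-21 - 246) = -1 - 267 = -268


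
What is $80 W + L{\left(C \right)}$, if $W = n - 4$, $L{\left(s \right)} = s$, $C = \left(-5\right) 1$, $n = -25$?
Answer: $-2325$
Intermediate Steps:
$C = -5$
$W = -29$ ($W = -25 - 4 = -29$)
$80 W + L{\left(C \right)} = 80 \left(-29\right) - 5 = -2320 - 5 = -2325$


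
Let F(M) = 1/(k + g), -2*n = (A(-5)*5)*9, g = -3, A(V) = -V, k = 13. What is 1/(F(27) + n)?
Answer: -5/562 ≈ -0.0088968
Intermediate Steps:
n = -225/2 (n = --1*(-5)*5*9/2 = -5*5*9/2 = -25*9/2 = -½*225 = -225/2 ≈ -112.50)
F(M) = ⅒ (F(M) = 1/(13 - 3) = 1/10 = ⅒)
1/(F(27) + n) = 1/(⅒ - 225/2) = 1/(-562/5) = -5/562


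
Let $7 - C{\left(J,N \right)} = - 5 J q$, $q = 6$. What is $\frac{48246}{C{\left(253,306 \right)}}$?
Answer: $\frac{48246}{7597} \approx 6.3507$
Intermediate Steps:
$C{\left(J,N \right)} = 7 + 30 J$ ($C{\left(J,N \right)} = 7 - - 5 J 6 = 7 - - 30 J = 7 + 30 J$)
$\frac{48246}{C{\left(253,306 \right)}} = \frac{48246}{7 + 30 \cdot 253} = \frac{48246}{7 + 7590} = \frac{48246}{7597}$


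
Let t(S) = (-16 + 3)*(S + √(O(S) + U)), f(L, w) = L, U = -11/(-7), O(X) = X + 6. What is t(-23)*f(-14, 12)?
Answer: -4186 + 156*I*√21 ≈ -4186.0 + 714.88*I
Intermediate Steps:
O(X) = 6 + X
U = 11/7 (U = -11*(-⅐) = 11/7 ≈ 1.5714)
t(S) = -13*S - 13*√(53/7 + S) (t(S) = (-16 + 3)*(S + √((6 + S) + 11/7)) = -13*(S + √(53/7 + S)) = -13*S - 13*√(53/7 + S))
t(-23)*f(-14, 12) = (-13*(-23) - 13*√(371 + 49*(-23))/7)*(-14) = (299 - 13*√(371 - 1127)/7)*(-14) = (299 - 78*I*√21/7)*(-14) = -4186 + 156*I*√21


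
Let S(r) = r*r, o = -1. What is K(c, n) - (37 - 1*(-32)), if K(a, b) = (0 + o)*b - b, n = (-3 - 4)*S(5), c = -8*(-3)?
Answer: 281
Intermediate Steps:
S(r) = r²
c = 24
n = -175 (n = (-3 - 4)*5² = -7*25 = -175)
K(a, b) = -2*b (K(a, b) = (0 - 1)*b - b = -b - b = -2*b)
K(c, n) - (37 - 1*(-32)) = -2*(-175) - (37 - 1*(-32)) = 350 - (37 + 32) = 350 - 1*69 = 350 - 69 = 281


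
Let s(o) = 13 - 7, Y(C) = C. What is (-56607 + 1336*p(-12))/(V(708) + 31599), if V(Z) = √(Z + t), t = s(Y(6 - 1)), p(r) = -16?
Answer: -821394939/332832029 + 77983*√714/998496087 ≈ -2.4658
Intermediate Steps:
s(o) = 6
t = 6
V(Z) = √(6 + Z) (V(Z) = √(Z + 6) = √(6 + Z))
(-56607 + 1336*p(-12))/(V(708) + 31599) = (-56607 + 1336*(-16))/(√(6 + 708) + 31599) = (-56607 - 21376)/(√714 + 31599) = -77983/(31599 + √714)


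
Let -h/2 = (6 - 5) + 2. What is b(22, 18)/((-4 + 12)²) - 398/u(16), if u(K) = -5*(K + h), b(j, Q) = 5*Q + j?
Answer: 971/100 ≈ 9.7100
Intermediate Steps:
b(j, Q) = j + 5*Q
h = -6 (h = -2*((6 - 5) + 2) = -2*(1 + 2) = -2*3 = -6)
u(K) = 30 - 5*K (u(K) = -5*(K - 6) = -5*(-6 + K) = 30 - 5*K)
b(22, 18)/((-4 + 12)²) - 398/u(16) = (22 + 5*18)/((-4 + 12)²) - 398/(30 - 5*16) = (22 + 90)/(8²) - 398/(30 - 80) = 112/64 - 398/(-50) = 112*(1/64) - 398*(-1/50) = 7/4 + 199/25 = 971/100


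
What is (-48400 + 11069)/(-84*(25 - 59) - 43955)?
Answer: 37331/41099 ≈ 0.90832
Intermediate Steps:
(-48400 + 11069)/(-84*(25 - 59) - 43955) = -37331/(-84*(-34) - 43955) = -37331/(2856 - 43955) = -37331/(-41099) = -37331*(-1/41099) = 37331/41099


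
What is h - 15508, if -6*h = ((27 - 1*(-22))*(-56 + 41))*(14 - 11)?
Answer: -30281/2 ≈ -15141.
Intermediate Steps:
h = 735/2 (h = -(27 - 1*(-22))*(-56 + 41)*(14 - 11)/6 = -(27 + 22)*(-15)*3/6 = -49*(-15)*3/6 = -(-245)*3/2 = -⅙*(-2205) = 735/2 ≈ 367.50)
h - 15508 = 735/2 - 15508 = -30281/2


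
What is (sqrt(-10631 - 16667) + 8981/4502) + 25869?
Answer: 116471219/4502 + I*sqrt(27298) ≈ 25871.0 + 165.22*I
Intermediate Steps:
(sqrt(-10631 - 16667) + 8981/4502) + 25869 = (sqrt(-27298) + 8981*(1/4502)) + 25869 = (I*sqrt(27298) + 8981/4502) + 25869 = (8981/4502 + I*sqrt(27298)) + 25869 = 116471219/4502 + I*sqrt(27298)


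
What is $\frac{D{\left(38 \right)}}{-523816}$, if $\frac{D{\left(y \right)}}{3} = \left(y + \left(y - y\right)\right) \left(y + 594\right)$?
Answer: $- \frac{9006}{65477} \approx -0.13754$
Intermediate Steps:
$D{\left(y \right)} = 3 y \left(594 + y\right)$ ($D{\left(y \right)} = 3 \left(y + \left(y - y\right)\right) \left(y + 594\right) = 3 \left(y + 0\right) \left(594 + y\right) = 3 y \left(594 + y\right)$)
$\frac{D{\left(38 \right)}}{-523816} = \frac{3 \cdot 38 \left(594 + 38\right)}{-523816} = 3 \cdot 38 \cdot 632 \left(- \frac{1}{523816}\right) = 72048 \left(- \frac{1}{523816}\right) = - \frac{9006}{65477}$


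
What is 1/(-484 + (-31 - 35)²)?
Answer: 1/3872 ≈ 0.00025826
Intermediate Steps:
1/(-484 + (-31 - 35)²) = 1/(-484 + (-66)²) = 1/(-484 + 4356) = 1/3872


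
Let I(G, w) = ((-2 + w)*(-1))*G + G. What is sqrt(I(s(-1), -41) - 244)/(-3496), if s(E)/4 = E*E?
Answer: -I*sqrt(17)/1748 ≈ -0.0023588*I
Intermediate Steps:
s(E) = 4*E**2 (s(E) = 4*(E*E) = 4*E**2)
I(G, w) = G + G*(2 - w) (I(G, w) = (2 - w)*G + G = G*(2 - w) + G = G + G*(2 - w))
sqrt(I(s(-1), -41) - 244)/(-3496) = sqrt((4*(-1)**2)*(3 - 1*(-41)) - 244)/(-3496) = sqrt((4*1)*(3 + 41) - 244)*(-1/3496) = sqrt(4*44 - 244)*(-1/3496) = sqrt(176 - 244)*(-1/3496) = sqrt(-68)*(-1/3496) = (2*I*sqrt(17))*(-1/3496) = -I*sqrt(17)/1748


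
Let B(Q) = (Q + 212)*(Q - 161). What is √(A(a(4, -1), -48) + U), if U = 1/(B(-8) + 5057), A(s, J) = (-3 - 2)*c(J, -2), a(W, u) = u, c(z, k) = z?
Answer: 17*√718735589/29419 ≈ 15.492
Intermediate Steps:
B(Q) = (-161 + Q)*(212 + Q) (B(Q) = (212 + Q)*(-161 + Q) = (-161 + Q)*(212 + Q))
A(s, J) = -5*J (A(s, J) = (-3 - 2)*J = -5*J)
U = -1/29419 (U = 1/((-34132 + (-8)² + 51*(-8)) + 5057) = 1/((-34132 + 64 - 408) + 5057) = 1/(-34476 + 5057) = 1/(-29419) = -1/29419 ≈ -3.3992e-5)
√(A(a(4, -1), -48) + U) = √(-5*(-48) - 1/29419) = √(240 - 1/29419) = √(7060559/29419) = 17*√718735589/29419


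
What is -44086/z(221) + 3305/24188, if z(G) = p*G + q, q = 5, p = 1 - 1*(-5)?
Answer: -1061953213/32194228 ≈ -32.986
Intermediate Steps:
p = 6 (p = 1 + 5 = 6)
z(G) = 5 + 6*G (z(G) = 6*G + 5 = 5 + 6*G)
-44086/z(221) + 3305/24188 = -44086/(5 + 6*221) + 3305/24188 = -44086/(5 + 1326) + 3305*(1/24188) = -44086/1331 + 3305/24188 = -1061953213/32194228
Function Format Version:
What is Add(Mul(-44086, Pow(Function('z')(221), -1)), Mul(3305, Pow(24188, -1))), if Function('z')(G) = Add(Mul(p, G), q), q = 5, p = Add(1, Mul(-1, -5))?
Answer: Rational(-1061953213, 32194228) ≈ -32.986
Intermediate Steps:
p = 6 (p = Add(1, 5) = 6)
Function('z')(G) = Add(5, Mul(6, G)) (Function('z')(G) = Add(Mul(6, G), 5) = Add(5, Mul(6, G)))
Add(Mul(-44086, Pow(Function('z')(221), -1)), Mul(3305, Pow(24188, -1))) = Add(Mul(-44086, Pow(Add(5, Mul(6, 221)), -1)), Mul(3305, Pow(24188, -1))) = Add(Mul(-44086, Pow(Add(5, 1326), -1)), Mul(3305, Rational(1, 24188))) = Add(Mul(-44086, Pow(1331, -1)), Rational(3305, 24188)) = Add(Mul(-44086, Rational(1, 1331)), Rational(3305, 24188)) = Add(Rational(-44086, 1331), Rational(3305, 24188)) = Rational(-1061953213, 32194228)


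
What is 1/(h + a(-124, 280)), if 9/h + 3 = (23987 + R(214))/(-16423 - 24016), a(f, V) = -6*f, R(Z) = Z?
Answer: 48506/35967147 ≈ 0.0013486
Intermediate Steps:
h = -121317/48506 (h = 9/(-3 + (23987 + 214)/(-16423 - 24016)) = 9/(-3 + 24201/(-40439)) = 9/(-3 + 24201*(-1/40439)) = 9/(-3 - 24201/40439) = 9/(-145518/40439) = 9*(-40439/145518) = -121317/48506 ≈ -2.5011)
1/(h + a(-124, 280)) = 1/(-121317/48506 - 6*(-124)) = 1/(-121317/48506 + 744) = 1/(35967147/48506) = 48506/35967147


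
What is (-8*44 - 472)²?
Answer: 678976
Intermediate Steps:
(-8*44 - 472)² = (-352 - 472)² = (-824)² = 678976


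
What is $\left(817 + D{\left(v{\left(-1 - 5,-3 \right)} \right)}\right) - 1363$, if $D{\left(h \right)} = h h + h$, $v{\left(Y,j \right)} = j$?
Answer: $-540$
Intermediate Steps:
$D{\left(h \right)} = h + h^{2}$ ($D{\left(h \right)} = h^{2} + h = h + h^{2}$)
$\left(817 + D{\left(v{\left(-1 - 5,-3 \right)} \right)}\right) - 1363 = \left(817 - 3 \left(1 - 3\right)\right) - 1363 = \left(817 - -6\right) - 1363 = \left(817 + 6\right) - 1363 = 823 - 1363 = -540$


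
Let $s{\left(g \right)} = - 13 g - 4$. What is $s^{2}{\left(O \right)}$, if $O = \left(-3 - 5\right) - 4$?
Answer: $23104$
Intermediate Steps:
$O = -12$ ($O = -8 - 4 = -12$)
$s{\left(g \right)} = -4 - 13 g$
$s^{2}{\left(O \right)} = \left(-4 - -156\right)^{2} = \left(-4 + 156\right)^{2} = 152^{2} = 23104$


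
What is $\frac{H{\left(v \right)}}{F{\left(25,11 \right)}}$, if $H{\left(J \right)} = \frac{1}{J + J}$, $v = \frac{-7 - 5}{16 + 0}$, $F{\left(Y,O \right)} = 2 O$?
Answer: $- \frac{1}{33} \approx -0.030303$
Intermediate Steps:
$v = - \frac{3}{4}$ ($v = - \frac{12}{16} = \left(-12\right) \frac{1}{16} = - \frac{3}{4} \approx -0.75$)
$H{\left(J \right)} = \frac{1}{2 J}$
$\frac{H{\left(v \right)}}{F{\left(25,11 \right)}} = \frac{\frac{1}{2} \frac{1}{- \frac{3}{4}}}{2 \cdot 11} = \frac{\frac{1}{2} \left(- \frac{4}{3}\right)}{22} = \left(- \frac{2}{3}\right) \frac{1}{22} = - \frac{1}{33}$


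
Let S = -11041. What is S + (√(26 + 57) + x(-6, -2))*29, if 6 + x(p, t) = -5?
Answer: -11360 + 29*√83 ≈ -11096.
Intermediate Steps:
x(p, t) = -11 (x(p, t) = -6 - 5 = -11)
S + (√(26 + 57) + x(-6, -2))*29 = -11041 + (√(26 + 57) - 11)*29 = -11041 + (√83 - 11)*29 = -11041 + (-11 + √83)*29 = -11041 + (-319 + 29*√83) = -11360 + 29*√83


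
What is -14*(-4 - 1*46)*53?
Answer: 37100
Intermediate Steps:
-14*(-4 - 1*46)*53 = -14*(-4 - 46)*53 = -14*(-50)*53 = -(-700)*53 = -1*(-37100) = 37100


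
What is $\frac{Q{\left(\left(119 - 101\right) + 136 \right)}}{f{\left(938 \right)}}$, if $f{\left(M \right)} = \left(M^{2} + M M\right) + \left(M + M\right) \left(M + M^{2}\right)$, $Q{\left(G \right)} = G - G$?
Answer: $0$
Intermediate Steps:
$Q{\left(G \right)} = 0$
$f{\left(M \right)} = 2 M^{2} + 2 M \left(M + M^{2}\right)$ ($f{\left(M \right)} = \left(M^{2} + M^{2}\right) + 2 M \left(M + M^{2}\right) = 2 M^{2} + 2 M \left(M + M^{2}\right)$)
$\frac{Q{\left(\left(119 - 101\right) + 136 \right)}}{f{\left(938 \right)}} = \frac{0}{2 \cdot 938^{2} \left(2 + 938\right)} = \frac{0}{2 \cdot 879844 \cdot 940} = \frac{0}{1654106720} = 0 \cdot \frac{1}{1654106720} = 0$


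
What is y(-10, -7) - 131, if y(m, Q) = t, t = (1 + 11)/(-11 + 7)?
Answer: -134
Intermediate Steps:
t = -3 (t = 12/(-4) = 12*(-¼) = -3)
y(m, Q) = -3
y(-10, -7) - 131 = -3 - 131 = -134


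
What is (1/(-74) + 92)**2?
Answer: 46335249/5476 ≈ 8461.5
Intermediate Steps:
(1/(-74) + 92)**2 = (-1/74 + 92)**2 = (6807/74)**2 = 46335249/5476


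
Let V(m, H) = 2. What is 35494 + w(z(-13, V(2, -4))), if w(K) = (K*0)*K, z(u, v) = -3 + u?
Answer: 35494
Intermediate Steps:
w(K) = 0 (w(K) = 0*K = 0)
35494 + w(z(-13, V(2, -4))) = 35494 + 0 = 35494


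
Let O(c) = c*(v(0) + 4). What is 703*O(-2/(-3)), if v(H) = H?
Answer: 5624/3 ≈ 1874.7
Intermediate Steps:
O(c) = 4*c (O(c) = c*(0 + 4) = c*4 = 4*c)
703*O(-2/(-3)) = 703*(4*(-2/(-3))) = 703*(4*(-2*(-⅓))) = 703*(4*(⅔)) = 703*(8/3) = 5624/3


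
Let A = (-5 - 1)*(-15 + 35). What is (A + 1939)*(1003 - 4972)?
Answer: -7219611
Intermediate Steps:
A = -120 (A = -6*20 = -120)
(A + 1939)*(1003 - 4972) = (-120 + 1939)*(1003 - 4972) = 1819*(-3969) = -7219611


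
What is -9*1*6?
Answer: -54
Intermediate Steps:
-9*1*6 = -9*6 = -54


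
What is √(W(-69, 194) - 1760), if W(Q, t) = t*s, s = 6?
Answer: 2*I*√149 ≈ 24.413*I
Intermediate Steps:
W(Q, t) = 6*t (W(Q, t) = t*6 = 6*t)
√(W(-69, 194) - 1760) = √(6*194 - 1760) = √(1164 - 1760) = √(-596) = 2*I*√149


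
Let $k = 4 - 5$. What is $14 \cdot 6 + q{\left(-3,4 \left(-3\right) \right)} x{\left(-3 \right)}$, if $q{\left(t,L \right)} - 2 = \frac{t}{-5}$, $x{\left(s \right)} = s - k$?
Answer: $\frac{394}{5} \approx 78.8$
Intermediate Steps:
$k = -1$
$x{\left(s \right)} = 1 + s$ ($x{\left(s \right)} = s - -1 = s + 1 = 1 + s$)
$q{\left(t,L \right)} = 2 - \frac{t}{5}$ ($q{\left(t,L \right)} = 2 + \frac{t}{-5} = 2 + t \left(- \frac{1}{5}\right) = 2 - \frac{t}{5}$)
$14 \cdot 6 + q{\left(-3,4 \left(-3\right) \right)} x{\left(-3 \right)} = 14 \cdot 6 + \left(2 - - \frac{3}{5}\right) \left(1 - 3\right) = 84 + \left(2 + \frac{3}{5}\right) \left(-2\right) = 84 + \frac{13}{5} \left(-2\right) = 84 - \frac{26}{5} = \frac{394}{5}$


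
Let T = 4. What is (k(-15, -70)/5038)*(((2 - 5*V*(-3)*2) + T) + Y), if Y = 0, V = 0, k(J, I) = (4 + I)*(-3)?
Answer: 54/229 ≈ 0.23581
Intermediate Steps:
k(J, I) = -12 - 3*I
(k(-15, -70)/5038)*(((2 - 5*V*(-3)*2) + T) + Y) = ((-12 - 3*(-70))/5038)*(((2 - 5*0*(-3)*2) + 4) + 0) = ((-12 + 210)*(1/5038))*(((2 - 0*2) + 4) + 0) = (198*(1/5038))*(((2 - 5*0) + 4) + 0) = 9*(((2 + 0) + 4) + 0)/229 = 9*((2 + 4) + 0)/229 = 9*(6 + 0)/229 = (9/229)*6 = 54/229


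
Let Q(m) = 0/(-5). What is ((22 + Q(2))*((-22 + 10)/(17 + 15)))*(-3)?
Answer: 99/4 ≈ 24.750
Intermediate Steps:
Q(m) = 0 (Q(m) = 0*(-⅕) = 0)
((22 + Q(2))*((-22 + 10)/(17 + 15)))*(-3) = ((22 + 0)*((-22 + 10)/(17 + 15)))*(-3) = (22*(-12/32))*(-3) = (22*(-12*1/32))*(-3) = (22*(-3/8))*(-3) = -33/4*(-3) = 99/4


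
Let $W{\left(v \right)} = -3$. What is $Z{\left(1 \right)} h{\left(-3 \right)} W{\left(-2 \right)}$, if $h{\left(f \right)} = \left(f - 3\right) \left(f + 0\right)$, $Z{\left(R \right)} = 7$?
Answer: $-378$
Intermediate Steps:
$h{\left(f \right)} = f \left(-3 + f\right)$ ($h{\left(f \right)} = \left(-3 + f\right) f = f \left(-3 + f\right)$)
$Z{\left(1 \right)} h{\left(-3 \right)} W{\left(-2 \right)} = 7 \left(- 3 \left(-3 - 3\right)\right) \left(-3\right) = 7 \left(\left(-3\right) \left(-6\right)\right) \left(-3\right) = 7 \cdot 18 \left(-3\right) = 126 \left(-3\right) = -378$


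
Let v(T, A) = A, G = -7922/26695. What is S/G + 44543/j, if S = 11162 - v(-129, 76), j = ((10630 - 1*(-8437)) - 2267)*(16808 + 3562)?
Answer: -50637833096725177/1355517576000 ≈ -37357.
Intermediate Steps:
G = -7922/26695 (G = -7922*1/26695 = -7922/26695 ≈ -0.29676)
j = 342216000 (j = ((10630 + 8437) - 2267)*20370 = (19067 - 2267)*20370 = 16800*20370 = 342216000)
S = 11086 (S = 11162 - 1*76 = 11162 - 76 = 11086)
S/G + 44543/j = 11086/(-7922/26695) + 44543/342216000 = 11086*(-26695/7922) + 44543*(1/342216000) = -147970385/3961 + 44543/342216000 = -50637833096725177/1355517576000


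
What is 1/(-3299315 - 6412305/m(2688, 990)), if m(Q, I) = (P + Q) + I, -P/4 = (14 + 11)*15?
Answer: -726/2397440125 ≈ -3.0282e-7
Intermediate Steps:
P = -1500 (P = -4*(14 + 11)*15 = -100*15 = -4*375 = -1500)
m(Q, I) = -1500 + I + Q (m(Q, I) = (-1500 + Q) + I = -1500 + I + Q)
1/(-3299315 - 6412305/m(2688, 990)) = 1/(-3299315 - 6412305/(-1500 + 990 + 2688)) = 1/(-3299315 - 6412305/2178) = 1/(-3299315 - 6412305*1/2178) = 1/(-3299315 - 2137435/726) = 1/(-2397440125/726) = -726/2397440125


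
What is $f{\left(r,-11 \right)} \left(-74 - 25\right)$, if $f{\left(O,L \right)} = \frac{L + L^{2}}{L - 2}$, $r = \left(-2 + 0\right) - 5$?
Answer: $\frac{10890}{13} \approx 837.69$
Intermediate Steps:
$r = -7$ ($r = -2 - 5 = -7$)
$f{\left(O,L \right)} = \frac{L + L^{2}}{-2 + L}$
$f{\left(r,-11 \right)} \left(-74 - 25\right) = - \frac{11 \left(1 - 11\right)}{-2 - 11} \left(-74 - 25\right) = \left(-11\right) \frac{1}{-13} \left(-10\right) \left(-99\right) = \left(-11\right) \left(- \frac{1}{13}\right) \left(-10\right) \left(-99\right) = \left(- \frac{110}{13}\right) \left(-99\right) = \frac{10890}{13}$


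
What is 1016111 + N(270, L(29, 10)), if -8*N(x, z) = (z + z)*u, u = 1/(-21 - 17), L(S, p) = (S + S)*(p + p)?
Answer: 19306254/19 ≈ 1.0161e+6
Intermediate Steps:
L(S, p) = 4*S*p (L(S, p) = (2*S)*(2*p) = 4*S*p)
u = -1/38 (u = 1/(-38) = -1/38 ≈ -0.026316)
N(x, z) = z/152 (N(x, z) = -(z + z)*(-1)/(8*38) = -2*z*(-1)/(8*38) = -(-1)*z/152 = z/152)
1016111 + N(270, L(29, 10)) = 1016111 + (4*29*10)/152 = 1016111 + (1/152)*1160 = 1016111 + 145/19 = 19306254/19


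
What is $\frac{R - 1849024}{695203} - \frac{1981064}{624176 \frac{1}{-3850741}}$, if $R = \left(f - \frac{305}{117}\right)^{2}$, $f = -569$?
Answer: $\frac{9074780127270646422607}{742506807571074} \approx 1.2222 \cdot 10^{7}$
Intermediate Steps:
$R = \frac{4472666884}{13689}$ ($R = \left(-569 - \frac{305}{117}\right)^{2} = \left(- \frac{66878}{117}\right)^{2} = \frac{4472666884}{13689} \approx 3.2673 \cdot 10^{5}$)
$\frac{R - 1849024}{695203} - \frac{1981064}{624176 \frac{1}{-3850741}} = \frac{\frac{4472666884}{13689} - 1849024}{695203} - \frac{1981064}{624176 \frac{1}{-3850741}} = \left(- \frac{20838622652}{13689}\right) \frac{1}{695203} - \frac{1981064}{624176 \left(- \frac{1}{3850741}\right)} = - \frac{20838622652}{9516633867} - \frac{1981064}{- \frac{624176}{3850741}} = - \frac{20838622652}{9516633867} - - \frac{953570546053}{78022} = - \frac{20838622652}{9516633867} + \frac{953570546053}{78022} = \frac{9074780127270646422607}{742506807571074}$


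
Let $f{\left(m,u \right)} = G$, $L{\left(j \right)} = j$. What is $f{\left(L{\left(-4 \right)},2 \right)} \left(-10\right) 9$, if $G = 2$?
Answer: $-180$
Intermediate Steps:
$f{\left(m,u \right)} = 2$
$f{\left(L{\left(-4 \right)},2 \right)} \left(-10\right) 9 = 2 \left(-10\right) 9 = \left(-20\right) 9 = -180$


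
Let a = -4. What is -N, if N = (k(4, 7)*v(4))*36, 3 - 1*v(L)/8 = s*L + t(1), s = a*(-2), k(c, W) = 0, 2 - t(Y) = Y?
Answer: 0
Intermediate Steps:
t(Y) = 2 - Y
s = 8 (s = -4*(-2) = 8)
v(L) = 16 - 64*L (v(L) = 24 - 8*(8*L + (2 - 1*1)) = 24 - 8*(8*L + (2 - 1)) = 24 - 8*(8*L + 1) = 24 - 8*(1 + 8*L) = 24 + (-8 - 64*L) = 16 - 64*L)
N = 0 (N = (0*(16 - 64*4))*36 = (0*(16 - 256))*36 = (0*(-240))*36 = 0*36 = 0)
-N = -1*0 = 0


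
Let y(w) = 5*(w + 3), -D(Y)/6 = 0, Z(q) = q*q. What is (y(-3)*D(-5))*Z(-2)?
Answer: 0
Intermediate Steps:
Z(q) = q²
D(Y) = 0 (D(Y) = -6*0 = 0)
y(w) = 15 + 5*w (y(w) = 5*(3 + w) = 15 + 5*w)
(y(-3)*D(-5))*Z(-2) = ((15 + 5*(-3))*0)*(-2)² = ((15 - 15)*0)*4 = (0*0)*4 = 0*4 = 0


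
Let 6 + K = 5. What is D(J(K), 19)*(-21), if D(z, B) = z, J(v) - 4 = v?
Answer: -63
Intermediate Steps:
K = -1 (K = -6 + 5 = -1)
J(v) = 4 + v
D(J(K), 19)*(-21) = (4 - 1)*(-21) = 3*(-21) = -63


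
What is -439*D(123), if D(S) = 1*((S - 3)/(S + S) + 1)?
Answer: -26779/41 ≈ -653.15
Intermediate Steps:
D(S) = 1 + (-3 + S)/(2*S) (D(S) = 1*((-3 + S)/((2*S)) + 1) = 1*((-3 + S)*(1/(2*S)) + 1) = 1*((-3 + S)/(2*S) + 1) = 1*(1 + (-3 + S)/(2*S)) = 1 + (-3 + S)/(2*S))
-439*D(123) = -1317*(-1 + 123)/(2*123) = -1317*122/(2*123) = -439*61/41 = -26779/41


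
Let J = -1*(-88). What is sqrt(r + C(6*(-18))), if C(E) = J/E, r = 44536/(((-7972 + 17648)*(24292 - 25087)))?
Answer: 4*I*sqrt(1707113385030)/5769315 ≈ 0.90587*I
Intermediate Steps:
J = 88
r = -11134/1923105 (r = 44536/((9676*(-795))) = 44536/(-7692420) = 44536*(-1/7692420) = -11134/1923105 ≈ -0.0057896)
C(E) = 88/E
sqrt(r + C(6*(-18))) = sqrt(-11134/1923105 + 88/((6*(-18)))) = sqrt(-11134/1923105 + 88/(-108)) = sqrt(-11134/1923105 + 88*(-1/108)) = sqrt(-11134/1923105 - 22/27) = sqrt(-14202976/17307945) = 4*I*sqrt(1707113385030)/5769315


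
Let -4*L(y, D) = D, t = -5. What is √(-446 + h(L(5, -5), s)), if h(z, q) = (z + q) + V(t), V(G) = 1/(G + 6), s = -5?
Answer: I*√1795/2 ≈ 21.184*I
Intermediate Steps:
V(G) = 1/(6 + G)
L(y, D) = -D/4
h(z, q) = 1 + q + z (h(z, q) = (z + q) + 1/(6 - 5) = (q + z) + 1/1 = (q + z) + 1 = 1 + q + z)
√(-446 + h(L(5, -5), s)) = √(-446 + (1 - 5 - ¼*(-5))) = √(-446 + (1 - 5 + 5/4)) = √(-446 - 11/4) = √(-1795/4) = I*√1795/2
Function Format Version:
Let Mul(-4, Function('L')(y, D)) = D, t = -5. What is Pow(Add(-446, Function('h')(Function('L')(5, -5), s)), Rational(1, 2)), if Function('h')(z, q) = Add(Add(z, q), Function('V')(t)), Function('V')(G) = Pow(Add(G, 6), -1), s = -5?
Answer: Mul(Rational(1, 2), I, Pow(1795, Rational(1, 2))) ≈ Mul(21.184, I)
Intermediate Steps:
Function('V')(G) = Pow(Add(6, G), -1)
Function('L')(y, D) = Mul(Rational(-1, 4), D)
Function('h')(z, q) = Add(1, q, z) (Function('h')(z, q) = Add(Add(z, q), Pow(Add(6, -5), -1)) = Add(Add(q, z), Pow(1, -1)) = Add(Add(q, z), 1) = Add(1, q, z))
Pow(Add(-446, Function('h')(Function('L')(5, -5), s)), Rational(1, 2)) = Pow(Add(-446, Add(1, -5, Mul(Rational(-1, 4), -5))), Rational(1, 2)) = Pow(Add(-446, Add(1, -5, Rational(5, 4))), Rational(1, 2)) = Pow(Add(-446, Rational(-11, 4)), Rational(1, 2)) = Pow(Rational(-1795, 4), Rational(1, 2)) = Mul(Rational(1, 2), I, Pow(1795, Rational(1, 2)))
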